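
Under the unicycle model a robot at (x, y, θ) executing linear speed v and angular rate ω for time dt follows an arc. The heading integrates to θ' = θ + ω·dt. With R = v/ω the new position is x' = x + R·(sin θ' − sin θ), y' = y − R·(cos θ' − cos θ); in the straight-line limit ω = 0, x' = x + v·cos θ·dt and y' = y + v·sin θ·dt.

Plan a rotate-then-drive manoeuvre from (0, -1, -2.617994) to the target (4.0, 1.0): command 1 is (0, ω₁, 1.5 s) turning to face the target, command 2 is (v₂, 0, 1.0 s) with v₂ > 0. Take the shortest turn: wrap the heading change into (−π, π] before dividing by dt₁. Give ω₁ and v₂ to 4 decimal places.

ω₁ = 2.0544, v₂ = 4.4721

heading to target = atan2(1−-1, 4−0) = 0.4636
Δθ = wrap(0.4636 − -2.6180) = 3.0816; ω₁ = Δθ/dt₁ = 2.0544
distance = √((4−0)² + (1−-1)²) = 4.4721; v₂ = distance/dt₂ = 4.4721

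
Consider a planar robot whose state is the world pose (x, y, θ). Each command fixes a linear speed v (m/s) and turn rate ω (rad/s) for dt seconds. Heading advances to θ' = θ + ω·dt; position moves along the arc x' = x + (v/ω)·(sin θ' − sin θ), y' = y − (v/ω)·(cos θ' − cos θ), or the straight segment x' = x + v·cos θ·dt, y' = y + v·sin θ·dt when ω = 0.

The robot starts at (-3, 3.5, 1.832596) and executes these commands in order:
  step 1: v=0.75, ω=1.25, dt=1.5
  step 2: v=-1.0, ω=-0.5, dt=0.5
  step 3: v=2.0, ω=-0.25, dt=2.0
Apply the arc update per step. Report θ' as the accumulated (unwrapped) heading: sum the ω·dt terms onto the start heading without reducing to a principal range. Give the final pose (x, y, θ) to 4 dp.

(-7.4002, 3.8029, 2.9576)

step 1: θ'=3.7076 (R=0.6000) → pose (-3.9013, 3.8511, 3.7076)
step 2: θ'=3.4576 (R=2.0000) → pose (-3.4503, 4.0640, 3.4576)
step 3: θ'=2.9576 (R=-8.0000) → pose (-7.4002, 3.8029, 2.9576)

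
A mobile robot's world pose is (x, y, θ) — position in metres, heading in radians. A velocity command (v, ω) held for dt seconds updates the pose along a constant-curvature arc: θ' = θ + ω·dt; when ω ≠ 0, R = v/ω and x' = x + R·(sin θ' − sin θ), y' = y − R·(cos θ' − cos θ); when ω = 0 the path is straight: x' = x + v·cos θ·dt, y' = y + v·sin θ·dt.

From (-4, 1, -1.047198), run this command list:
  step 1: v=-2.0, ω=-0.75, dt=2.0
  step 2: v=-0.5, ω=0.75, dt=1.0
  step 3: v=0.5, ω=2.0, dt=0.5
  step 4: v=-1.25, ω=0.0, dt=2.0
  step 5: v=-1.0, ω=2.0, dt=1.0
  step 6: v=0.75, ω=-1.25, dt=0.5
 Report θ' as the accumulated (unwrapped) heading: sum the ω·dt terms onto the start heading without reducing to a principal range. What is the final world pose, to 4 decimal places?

(-5.1818, 6.6203, 0.5778)

step 1: θ'=-2.5472 (R=2.6667) → pose (-3.1840, 4.5426, -2.5472)
step 2: θ'=-1.7972 (R=-0.6667) → pose (-2.9076, 4.9453, -1.7972)
step 3: θ'=-0.7972 (R=0.2500) → pose (-2.8429, 4.7145, -0.7972)
step 4: θ'=-0.7972 (straight) → pose (-4.5897, 6.5030, -0.7972)
step 5: θ'=1.2028 (R=-0.5000) → pose (-5.4139, 6.3335, 1.2028)
step 6: θ'=0.5778 (R=-0.6000) → pose (-5.1818, 6.6203, 0.5778)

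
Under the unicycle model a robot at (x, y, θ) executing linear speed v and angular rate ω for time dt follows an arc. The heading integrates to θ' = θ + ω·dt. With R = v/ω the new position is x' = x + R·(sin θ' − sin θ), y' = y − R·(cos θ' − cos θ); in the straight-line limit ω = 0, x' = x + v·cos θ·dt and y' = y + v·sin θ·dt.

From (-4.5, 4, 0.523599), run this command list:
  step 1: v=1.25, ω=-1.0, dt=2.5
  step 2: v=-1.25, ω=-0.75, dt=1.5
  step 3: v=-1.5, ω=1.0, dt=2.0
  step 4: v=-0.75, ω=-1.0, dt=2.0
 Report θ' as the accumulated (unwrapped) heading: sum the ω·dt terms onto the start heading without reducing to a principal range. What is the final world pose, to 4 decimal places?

step 1: θ'=-1.9764 (R=-1.2500) → pose (-2.7264, 2.4243, -1.9764)
step 2: θ'=-3.1014 (R=1.6667) → pose (-1.2619, 3.4319, -3.1014)
step 3: θ'=-1.1014 (R=-1.5000) → pose (0.0155, 5.6093, -1.1014)
step 4: θ'=-3.1014 (R=0.7500) → pose (0.6543, 6.6979, -3.1014)

(0.6543, 6.6979, -3.1014)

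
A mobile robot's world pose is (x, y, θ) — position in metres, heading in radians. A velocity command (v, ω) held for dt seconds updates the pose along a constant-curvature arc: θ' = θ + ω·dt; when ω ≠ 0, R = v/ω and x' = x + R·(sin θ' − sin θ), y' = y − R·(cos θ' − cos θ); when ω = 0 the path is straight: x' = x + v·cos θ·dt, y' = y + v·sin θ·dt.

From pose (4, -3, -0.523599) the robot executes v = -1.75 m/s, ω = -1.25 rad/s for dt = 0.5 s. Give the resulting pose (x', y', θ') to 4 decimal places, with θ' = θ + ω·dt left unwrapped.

θ' = -0.5236 + -1.25·0.5 = -1.1486
R = v/ω = -1.75/-1.25 = 1.4000
x' = 4 + 1.4000·(sin -1.1486 − sin -0.5236) = 3.4229
y' = -3 − 1.4000·(cos -1.1486 − cos -0.5236) = -2.3612

(3.4229, -2.3612, -1.1486)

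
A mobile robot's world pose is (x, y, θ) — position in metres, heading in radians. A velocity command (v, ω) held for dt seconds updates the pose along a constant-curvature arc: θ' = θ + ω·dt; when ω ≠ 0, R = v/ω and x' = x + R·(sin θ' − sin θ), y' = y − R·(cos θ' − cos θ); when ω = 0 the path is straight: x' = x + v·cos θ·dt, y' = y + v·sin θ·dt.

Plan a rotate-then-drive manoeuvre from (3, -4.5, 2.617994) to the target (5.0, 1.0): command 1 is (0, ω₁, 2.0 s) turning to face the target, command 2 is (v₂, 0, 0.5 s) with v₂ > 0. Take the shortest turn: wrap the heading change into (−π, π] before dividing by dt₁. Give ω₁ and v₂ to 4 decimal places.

heading to target = atan2(1−-4.5, 5−3) = 1.2220
Δθ = wrap(1.2220 − 2.6180) = -1.3960; ω₁ = Δθ/dt₁ = -0.6980
distance = √((5−3)² + (1−-4.5)²) = 5.8523; v₂ = distance/dt₂ = 11.7047

ω₁ = -0.6980, v₂ = 11.7047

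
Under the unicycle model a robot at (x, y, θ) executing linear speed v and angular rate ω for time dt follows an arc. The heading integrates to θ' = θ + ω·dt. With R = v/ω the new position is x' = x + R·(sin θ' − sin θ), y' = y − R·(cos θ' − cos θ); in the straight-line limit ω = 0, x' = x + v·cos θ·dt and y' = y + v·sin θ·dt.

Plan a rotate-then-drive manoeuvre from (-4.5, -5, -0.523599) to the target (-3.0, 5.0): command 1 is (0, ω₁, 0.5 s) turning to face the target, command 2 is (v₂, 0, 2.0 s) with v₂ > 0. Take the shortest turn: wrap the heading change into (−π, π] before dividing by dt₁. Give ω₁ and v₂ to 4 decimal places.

ω₁ = 3.8910, v₂ = 5.0559

heading to target = atan2(5−-5, -3−-4.5) = 1.4219
Δθ = wrap(1.4219 − -0.5236) = 1.9455; ω₁ = Δθ/dt₁ = 3.8910
distance = √((-3−-4.5)² + (5−-5)²) = 10.1119; v₂ = distance/dt₂ = 5.0559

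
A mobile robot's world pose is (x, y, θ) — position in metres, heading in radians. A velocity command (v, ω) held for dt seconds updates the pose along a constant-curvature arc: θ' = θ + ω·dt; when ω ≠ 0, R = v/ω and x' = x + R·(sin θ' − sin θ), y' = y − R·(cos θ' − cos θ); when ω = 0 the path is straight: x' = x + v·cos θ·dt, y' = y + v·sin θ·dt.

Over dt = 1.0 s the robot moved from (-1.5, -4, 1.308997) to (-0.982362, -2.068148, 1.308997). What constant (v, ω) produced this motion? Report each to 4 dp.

v = 2.0000, ω = 0.0000

Δθ = 1.308997 − 1.308997 = 0.000000
ω = Δθ/dt = 0.000000/1.0 = 0.0000
ω = 0 → v = (Δx·cos θ + Δy·sin θ)/dt = 2.0000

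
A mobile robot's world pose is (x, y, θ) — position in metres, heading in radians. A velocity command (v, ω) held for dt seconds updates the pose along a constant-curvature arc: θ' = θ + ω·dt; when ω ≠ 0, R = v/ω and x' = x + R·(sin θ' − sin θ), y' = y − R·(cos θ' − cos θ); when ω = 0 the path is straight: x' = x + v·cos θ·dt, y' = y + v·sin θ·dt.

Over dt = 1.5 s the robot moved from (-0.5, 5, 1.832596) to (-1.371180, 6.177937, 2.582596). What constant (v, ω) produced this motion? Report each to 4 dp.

Δθ = 2.582596 − 1.832596 = 0.750000
ω = Δθ/dt = 0.750000/1.5 = 0.5000
R = −Δy/(cos θ' − cos θ) = 2.0000
v = R·ω = 2.0000·0.5000 = 1.0000

v = 1.0000, ω = 0.5000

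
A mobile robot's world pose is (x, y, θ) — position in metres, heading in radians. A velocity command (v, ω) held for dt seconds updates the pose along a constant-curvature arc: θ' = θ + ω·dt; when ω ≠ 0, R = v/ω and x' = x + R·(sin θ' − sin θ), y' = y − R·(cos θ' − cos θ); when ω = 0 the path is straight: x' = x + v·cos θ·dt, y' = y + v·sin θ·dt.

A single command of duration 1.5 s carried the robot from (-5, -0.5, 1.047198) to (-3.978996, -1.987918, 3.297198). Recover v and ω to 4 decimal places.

v = -1.5000, ω = 1.5000

Δθ = 3.297198 − 1.047198 = 2.250000
ω = Δθ/dt = 2.250000/1.5 = 1.5000
R = −Δy/(cos θ' − cos θ) = -1.0000
v = R·ω = -1.0000·1.5000 = -1.5000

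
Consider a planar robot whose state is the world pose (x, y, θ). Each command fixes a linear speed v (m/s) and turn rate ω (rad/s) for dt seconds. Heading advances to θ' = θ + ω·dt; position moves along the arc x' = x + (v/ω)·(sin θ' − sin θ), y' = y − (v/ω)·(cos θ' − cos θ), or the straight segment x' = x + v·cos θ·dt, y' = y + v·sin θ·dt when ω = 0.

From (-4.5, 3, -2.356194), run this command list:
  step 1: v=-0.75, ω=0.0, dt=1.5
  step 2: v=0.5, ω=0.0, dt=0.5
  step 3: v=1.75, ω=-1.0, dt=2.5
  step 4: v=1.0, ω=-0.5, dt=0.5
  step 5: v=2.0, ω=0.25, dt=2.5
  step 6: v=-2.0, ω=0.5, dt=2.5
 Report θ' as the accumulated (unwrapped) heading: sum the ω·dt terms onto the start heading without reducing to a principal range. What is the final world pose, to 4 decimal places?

(-2.7831, 7.4231, -3.2312)

step 1: θ'=-2.3562 (straight) → pose (-3.7045, 3.7955, -2.3562)
step 2: θ'=-2.3562 (straight) → pose (-3.8813, 3.6187, -2.3562)
step 3: θ'=-4.8562 (R=-1.7500) → pose (-6.8507, 5.1069, -4.8562)
step 4: θ'=-5.1062 (R=-2.0000) → pose (-6.7182, 5.5877, -5.1062)
step 5: θ'=-4.4812 (R=8.0000) → pose (-6.3187, 10.4905, -4.4812)
step 6: θ'=-3.2312 (R=-4.0000) → pose (-2.7831, 7.4231, -3.2312)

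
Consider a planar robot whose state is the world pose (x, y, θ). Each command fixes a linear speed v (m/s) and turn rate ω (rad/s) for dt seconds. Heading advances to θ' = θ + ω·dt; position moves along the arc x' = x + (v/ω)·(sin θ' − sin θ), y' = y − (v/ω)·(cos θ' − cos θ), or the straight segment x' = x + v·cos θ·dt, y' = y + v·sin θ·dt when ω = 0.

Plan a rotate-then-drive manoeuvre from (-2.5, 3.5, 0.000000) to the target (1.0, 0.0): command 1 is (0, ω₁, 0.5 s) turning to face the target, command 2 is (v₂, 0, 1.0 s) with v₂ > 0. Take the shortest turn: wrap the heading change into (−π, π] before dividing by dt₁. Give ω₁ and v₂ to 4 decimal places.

heading to target = atan2(0−3.5, 1−-2.5) = -0.7854
Δθ = wrap(-0.7854 − 0.0000) = -0.7854; ω₁ = Δθ/dt₁ = -1.5708
distance = √((1−-2.5)² + (0−3.5)²) = 4.9497; v₂ = distance/dt₂ = 4.9497

ω₁ = -1.5708, v₂ = 4.9497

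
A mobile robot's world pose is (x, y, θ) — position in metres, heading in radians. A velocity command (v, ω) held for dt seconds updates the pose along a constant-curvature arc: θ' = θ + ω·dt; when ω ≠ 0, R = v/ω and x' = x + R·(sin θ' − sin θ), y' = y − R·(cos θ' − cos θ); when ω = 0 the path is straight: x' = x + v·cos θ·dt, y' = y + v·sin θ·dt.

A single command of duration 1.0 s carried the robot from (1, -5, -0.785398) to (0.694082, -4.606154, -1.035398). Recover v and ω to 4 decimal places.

Δθ = -1.035398 − -0.785398 = -0.250000
ω = Δθ/dt = -0.250000/1.0 = -0.2500
R = −Δy/(cos θ' − cos θ) = 2.0000
v = R·ω = 2.0000·-0.2500 = -0.5000

v = -0.5000, ω = -0.2500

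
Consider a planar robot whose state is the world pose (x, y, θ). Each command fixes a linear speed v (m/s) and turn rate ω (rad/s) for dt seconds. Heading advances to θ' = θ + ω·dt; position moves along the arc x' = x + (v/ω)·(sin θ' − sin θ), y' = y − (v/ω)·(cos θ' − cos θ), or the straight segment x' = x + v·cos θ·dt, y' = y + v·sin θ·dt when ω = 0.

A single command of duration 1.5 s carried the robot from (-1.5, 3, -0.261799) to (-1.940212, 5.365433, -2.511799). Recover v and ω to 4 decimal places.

v = -2.0000, ω = -1.5000

Δθ = -2.511799 − -0.261799 = -2.250000
ω = Δθ/dt = -2.250000/1.5 = -1.5000
R = −Δy/(cos θ' − cos θ) = 1.3333
v = R·ω = 1.3333·-1.5000 = -2.0000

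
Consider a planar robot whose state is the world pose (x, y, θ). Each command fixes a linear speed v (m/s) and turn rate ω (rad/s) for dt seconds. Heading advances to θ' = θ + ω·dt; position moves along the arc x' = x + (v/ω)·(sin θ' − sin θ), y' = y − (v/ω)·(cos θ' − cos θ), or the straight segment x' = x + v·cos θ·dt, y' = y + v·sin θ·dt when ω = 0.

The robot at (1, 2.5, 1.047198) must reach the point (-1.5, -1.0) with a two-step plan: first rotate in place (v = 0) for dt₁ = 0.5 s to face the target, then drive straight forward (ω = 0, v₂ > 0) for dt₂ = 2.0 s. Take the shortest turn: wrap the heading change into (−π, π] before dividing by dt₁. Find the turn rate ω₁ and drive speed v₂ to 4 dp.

heading to target = atan2(-1−2.5, -1.5−1) = -2.1910
Δθ = wrap(-2.1910 − 1.0472) = 3.0449; ω₁ = Δθ/dt₁ = 6.0899
distance = √((-1.5−1)² + (-1−2.5)²) = 4.3012; v₂ = distance/dt₂ = 2.1506

ω₁ = 6.0899, v₂ = 2.1506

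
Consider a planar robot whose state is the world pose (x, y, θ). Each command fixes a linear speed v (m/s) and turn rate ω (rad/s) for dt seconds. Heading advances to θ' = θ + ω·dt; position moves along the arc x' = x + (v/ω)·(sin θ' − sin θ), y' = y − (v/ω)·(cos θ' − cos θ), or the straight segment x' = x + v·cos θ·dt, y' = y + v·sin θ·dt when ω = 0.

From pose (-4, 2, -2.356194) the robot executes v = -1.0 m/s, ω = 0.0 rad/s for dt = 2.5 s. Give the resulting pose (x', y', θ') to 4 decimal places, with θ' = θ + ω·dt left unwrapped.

θ' = -2.3562 + 0.0·2.5 = -2.3562
ω = 0 → straight: x' = -4 + -1.0·cos(-2.3562)·2.5 = -2.2322
y' = 2 + -1.0·sin(-2.3562)·2.5 = 3.7678

(-2.2322, 3.7678, -2.3562)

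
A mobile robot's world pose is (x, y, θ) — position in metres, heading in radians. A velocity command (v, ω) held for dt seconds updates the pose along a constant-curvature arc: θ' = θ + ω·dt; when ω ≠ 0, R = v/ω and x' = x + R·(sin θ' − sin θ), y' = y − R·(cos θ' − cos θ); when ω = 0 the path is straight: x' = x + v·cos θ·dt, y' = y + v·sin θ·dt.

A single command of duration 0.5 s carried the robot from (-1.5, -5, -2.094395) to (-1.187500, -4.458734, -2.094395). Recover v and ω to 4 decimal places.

Δθ = -2.094395 − -2.094395 = 0.000000
ω = Δθ/dt = 0.000000/0.5 = 0.0000
ω = 0 → v = (Δx·cos θ + Δy·sin θ)/dt = -1.2500

v = -1.2500, ω = 0.0000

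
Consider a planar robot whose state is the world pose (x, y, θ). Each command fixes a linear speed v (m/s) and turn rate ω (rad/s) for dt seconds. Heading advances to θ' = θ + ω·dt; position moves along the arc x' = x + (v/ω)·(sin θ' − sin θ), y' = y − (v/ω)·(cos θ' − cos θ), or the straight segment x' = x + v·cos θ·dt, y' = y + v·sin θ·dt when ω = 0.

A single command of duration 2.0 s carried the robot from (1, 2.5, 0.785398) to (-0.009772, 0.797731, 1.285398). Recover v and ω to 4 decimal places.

v = -1.0000, ω = 0.2500

Δθ = 1.285398 − 0.785398 = 0.500000
ω = Δθ/dt = 0.500000/2.0 = 0.2500
R = −Δy/(cos θ' − cos θ) = -4.0000
v = R·ω = -4.0000·0.2500 = -1.0000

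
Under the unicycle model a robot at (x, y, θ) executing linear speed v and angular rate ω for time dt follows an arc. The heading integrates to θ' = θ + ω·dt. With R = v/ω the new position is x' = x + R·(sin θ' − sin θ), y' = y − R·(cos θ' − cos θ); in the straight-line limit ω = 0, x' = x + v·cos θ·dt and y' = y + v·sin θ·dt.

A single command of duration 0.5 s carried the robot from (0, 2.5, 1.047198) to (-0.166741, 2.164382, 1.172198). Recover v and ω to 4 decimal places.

Δθ = 1.172198 − 1.047198 = 0.125000
ω = Δθ/dt = 0.125000/0.5 = 0.2500
R = −Δy/(cos θ' − cos θ) = -3.0000
v = R·ω = -3.0000·0.2500 = -0.7500

v = -0.7500, ω = 0.2500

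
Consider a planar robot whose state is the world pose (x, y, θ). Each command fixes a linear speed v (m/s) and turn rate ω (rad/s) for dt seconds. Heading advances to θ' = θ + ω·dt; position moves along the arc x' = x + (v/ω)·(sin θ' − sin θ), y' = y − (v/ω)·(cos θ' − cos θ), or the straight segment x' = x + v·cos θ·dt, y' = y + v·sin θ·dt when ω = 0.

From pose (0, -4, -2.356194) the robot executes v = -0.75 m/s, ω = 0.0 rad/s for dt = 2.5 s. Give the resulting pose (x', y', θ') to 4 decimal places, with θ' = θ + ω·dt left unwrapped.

θ' = -2.3562 + 0.0·2.5 = -2.3562
ω = 0 → straight: x' = 0 + -0.75·cos(-2.3562)·2.5 = 1.3258
y' = -4 + -0.75·sin(-2.3562)·2.5 = -2.6742

(1.3258, -2.6742, -2.3562)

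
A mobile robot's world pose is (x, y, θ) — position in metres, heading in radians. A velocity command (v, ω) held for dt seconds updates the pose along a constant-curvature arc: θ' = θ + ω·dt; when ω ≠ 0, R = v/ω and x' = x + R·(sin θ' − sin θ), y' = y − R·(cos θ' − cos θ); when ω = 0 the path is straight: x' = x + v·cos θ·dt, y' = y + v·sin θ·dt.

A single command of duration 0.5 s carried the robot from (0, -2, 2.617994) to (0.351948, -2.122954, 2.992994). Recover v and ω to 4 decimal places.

Δθ = 2.992994 − 2.617994 = 0.375000
ω = Δθ/dt = 0.375000/0.5 = 0.7500
R = Δx/(sin θ' − sin θ) = -1.0000
v = R·ω = -1.0000·0.7500 = -0.7500

v = -0.7500, ω = 0.7500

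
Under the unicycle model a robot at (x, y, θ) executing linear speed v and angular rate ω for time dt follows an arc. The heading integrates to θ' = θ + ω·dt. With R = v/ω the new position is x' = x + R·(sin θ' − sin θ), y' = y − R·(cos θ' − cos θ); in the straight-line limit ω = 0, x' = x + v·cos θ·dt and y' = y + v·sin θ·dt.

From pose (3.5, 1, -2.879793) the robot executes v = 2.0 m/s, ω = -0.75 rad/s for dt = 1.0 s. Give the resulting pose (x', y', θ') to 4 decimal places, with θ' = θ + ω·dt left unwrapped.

θ' = -2.8798 + -0.75·1.0 = -3.6298
R = v/ω = 2.0/-0.75 = -2.6667
x' = 3.5 + -2.6667·(sin -3.6298 − sin -2.8798) = 1.5590
y' = 1 − -2.6667·(cos -3.6298 − cos -2.8798) = 1.2207

(1.5590, 1.2207, -3.6298)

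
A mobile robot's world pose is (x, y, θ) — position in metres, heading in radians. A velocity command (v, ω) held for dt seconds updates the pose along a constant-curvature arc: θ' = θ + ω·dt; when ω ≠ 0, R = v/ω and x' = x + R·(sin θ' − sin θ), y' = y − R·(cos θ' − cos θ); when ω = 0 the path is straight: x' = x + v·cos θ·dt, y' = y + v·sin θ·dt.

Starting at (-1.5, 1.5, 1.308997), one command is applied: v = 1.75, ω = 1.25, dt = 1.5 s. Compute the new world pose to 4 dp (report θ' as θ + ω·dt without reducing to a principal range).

(-2.9116, 3.2611, 3.1840)

θ' = 1.3090 + 1.25·1.5 = 3.1840
R = v/ω = 1.75/1.25 = 1.4000
x' = -1.5 + 1.4000·(sin 3.1840 − sin 1.3090) = -2.9116
y' = 1.5 − 1.4000·(cos 3.1840 − cos 1.3090) = 3.2611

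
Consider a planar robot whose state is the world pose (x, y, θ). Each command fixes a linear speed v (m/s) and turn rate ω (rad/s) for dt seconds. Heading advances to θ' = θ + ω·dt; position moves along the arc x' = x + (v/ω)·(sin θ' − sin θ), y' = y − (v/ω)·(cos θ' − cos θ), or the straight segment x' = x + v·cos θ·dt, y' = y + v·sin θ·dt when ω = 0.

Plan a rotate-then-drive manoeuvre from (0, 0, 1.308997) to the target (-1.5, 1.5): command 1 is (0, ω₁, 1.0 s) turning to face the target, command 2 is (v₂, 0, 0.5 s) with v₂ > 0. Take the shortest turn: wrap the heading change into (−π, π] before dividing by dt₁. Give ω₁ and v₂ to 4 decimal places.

ω₁ = 1.0472, v₂ = 4.2426

heading to target = atan2(1.5−0, -1.5−0) = 2.3562
Δθ = wrap(2.3562 − 1.3090) = 1.0472; ω₁ = Δθ/dt₁ = 1.0472
distance = √((-1.5−0)² + (1.5−0)²) = 2.1213; v₂ = distance/dt₂ = 4.2426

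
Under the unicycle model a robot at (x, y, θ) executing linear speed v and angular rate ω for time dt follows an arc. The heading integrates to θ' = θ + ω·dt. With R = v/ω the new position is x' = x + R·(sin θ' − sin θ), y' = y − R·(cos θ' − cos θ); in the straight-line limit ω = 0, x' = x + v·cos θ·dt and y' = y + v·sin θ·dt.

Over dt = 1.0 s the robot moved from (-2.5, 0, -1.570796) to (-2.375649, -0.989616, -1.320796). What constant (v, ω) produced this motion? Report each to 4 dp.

v = 1.0000, ω = 0.2500

Δθ = -1.320796 − -1.570796 = 0.250000
ω = Δθ/dt = 0.250000/1.0 = 0.2500
R = −Δy/(cos θ' − cos θ) = 4.0000
v = R·ω = 4.0000·0.2500 = 1.0000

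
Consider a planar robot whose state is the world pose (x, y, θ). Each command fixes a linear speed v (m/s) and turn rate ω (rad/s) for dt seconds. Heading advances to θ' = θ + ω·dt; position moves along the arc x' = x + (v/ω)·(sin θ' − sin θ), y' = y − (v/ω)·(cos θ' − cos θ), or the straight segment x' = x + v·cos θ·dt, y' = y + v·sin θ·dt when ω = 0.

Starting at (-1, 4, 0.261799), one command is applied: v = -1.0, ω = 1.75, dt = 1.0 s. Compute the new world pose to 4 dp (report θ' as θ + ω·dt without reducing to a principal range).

θ' = 0.2618 + 1.75·1.0 = 2.0118
R = v/ω = -1.0/1.75 = -0.5714
x' = -1 + -0.5714·(sin 2.0118 − sin 0.2618) = -1.3689
y' = 4 − -0.5714·(cos 2.0118 − cos 0.2618) = 3.2041

(-1.3689, 3.2041, 2.0118)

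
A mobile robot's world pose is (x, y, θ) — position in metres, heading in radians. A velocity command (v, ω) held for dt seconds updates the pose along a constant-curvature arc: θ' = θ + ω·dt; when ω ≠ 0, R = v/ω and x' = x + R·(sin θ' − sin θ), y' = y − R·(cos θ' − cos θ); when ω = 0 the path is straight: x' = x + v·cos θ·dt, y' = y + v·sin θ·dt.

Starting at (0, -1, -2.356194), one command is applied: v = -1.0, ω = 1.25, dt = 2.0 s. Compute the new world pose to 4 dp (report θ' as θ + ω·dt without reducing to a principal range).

(-0.6803, 0.3574, 0.1438)

θ' = -2.3562 + 1.25·2.0 = 0.1438
R = v/ω = -1.0/1.25 = -0.8000
x' = 0 + -0.8000·(sin 0.1438 − sin -2.3562) = -0.6803
y' = -1 − -0.8000·(cos 0.1438 − cos -2.3562) = 0.3574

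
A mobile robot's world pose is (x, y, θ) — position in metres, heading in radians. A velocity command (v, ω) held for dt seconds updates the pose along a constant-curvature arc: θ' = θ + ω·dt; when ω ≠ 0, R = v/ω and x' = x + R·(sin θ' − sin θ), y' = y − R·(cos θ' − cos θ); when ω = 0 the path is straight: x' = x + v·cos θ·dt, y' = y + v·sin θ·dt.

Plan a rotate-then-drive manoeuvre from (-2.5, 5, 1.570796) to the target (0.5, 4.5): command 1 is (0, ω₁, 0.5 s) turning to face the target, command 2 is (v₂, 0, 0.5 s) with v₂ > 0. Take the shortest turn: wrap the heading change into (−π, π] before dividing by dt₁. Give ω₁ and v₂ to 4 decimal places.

heading to target = atan2(4.5−5, 0.5−-2.5) = -0.1651
Δθ = wrap(-0.1651 − 1.5708) = -1.7359; ω₁ = Δθ/dt₁ = -3.4719
distance = √((0.5−-2.5)² + (4.5−5)²) = 3.0414; v₂ = distance/dt₂ = 6.0828

ω₁ = -3.4719, v₂ = 6.0828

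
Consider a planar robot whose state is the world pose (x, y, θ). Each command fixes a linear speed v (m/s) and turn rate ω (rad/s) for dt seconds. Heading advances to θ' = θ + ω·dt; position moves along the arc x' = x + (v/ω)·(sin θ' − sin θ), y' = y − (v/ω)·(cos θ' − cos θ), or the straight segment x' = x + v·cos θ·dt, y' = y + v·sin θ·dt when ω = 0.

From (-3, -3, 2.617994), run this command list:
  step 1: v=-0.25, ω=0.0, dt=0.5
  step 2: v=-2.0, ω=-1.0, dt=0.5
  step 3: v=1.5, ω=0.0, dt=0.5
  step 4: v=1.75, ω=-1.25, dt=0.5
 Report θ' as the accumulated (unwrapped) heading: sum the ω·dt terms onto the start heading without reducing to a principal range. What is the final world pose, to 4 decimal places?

step 1: θ'=2.6180 (straight) → pose (-2.8917, -3.0625, 2.6180)
step 2: θ'=2.1180 (R=2.0000) → pose (-2.1838, -3.7540, 2.1180)
step 3: θ'=2.1180 (straight) → pose (-2.5740, -3.1135, 2.1180)
step 4: θ'=1.4930 (R=-1.4000) → pose (-2.7742, -2.2762, 1.4930)

(-2.7742, -2.2762, 1.4930)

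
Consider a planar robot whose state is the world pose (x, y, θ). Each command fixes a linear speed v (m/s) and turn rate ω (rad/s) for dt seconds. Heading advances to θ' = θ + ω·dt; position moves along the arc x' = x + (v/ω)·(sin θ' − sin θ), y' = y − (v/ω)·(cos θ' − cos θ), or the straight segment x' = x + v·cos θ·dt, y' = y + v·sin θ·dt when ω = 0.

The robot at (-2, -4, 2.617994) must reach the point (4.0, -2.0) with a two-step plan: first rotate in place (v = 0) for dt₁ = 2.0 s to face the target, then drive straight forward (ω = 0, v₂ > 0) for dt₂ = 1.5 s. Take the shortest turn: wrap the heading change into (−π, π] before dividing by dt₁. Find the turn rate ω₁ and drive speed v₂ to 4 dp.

heading to target = atan2(-2−-4, 4−-2) = 0.3218
Δθ = wrap(0.3218 − 2.6180) = -2.2962; ω₁ = Δθ/dt₁ = -1.1481
distance = √((4−-2)² + (-2−-4)²) = 6.3246; v₂ = distance/dt₂ = 4.2164

ω₁ = -1.1481, v₂ = 4.2164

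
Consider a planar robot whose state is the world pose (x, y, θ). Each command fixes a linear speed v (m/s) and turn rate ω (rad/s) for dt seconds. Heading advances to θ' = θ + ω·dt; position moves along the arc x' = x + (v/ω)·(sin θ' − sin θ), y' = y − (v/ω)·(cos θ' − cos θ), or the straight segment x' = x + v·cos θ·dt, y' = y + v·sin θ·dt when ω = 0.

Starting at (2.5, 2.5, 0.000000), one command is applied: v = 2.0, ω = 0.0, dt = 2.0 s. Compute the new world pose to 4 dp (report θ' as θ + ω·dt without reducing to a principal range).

θ' = 0.0000 + 0.0·2.0 = 0.0000
ω = 0 → straight: x' = 2.5 + 2.0·cos(0.0000)·2.0 = 6.5000
y' = 2.5 + 2.0·sin(0.0000)·2.0 = 2.5000

(6.5000, 2.5000, 0.0000)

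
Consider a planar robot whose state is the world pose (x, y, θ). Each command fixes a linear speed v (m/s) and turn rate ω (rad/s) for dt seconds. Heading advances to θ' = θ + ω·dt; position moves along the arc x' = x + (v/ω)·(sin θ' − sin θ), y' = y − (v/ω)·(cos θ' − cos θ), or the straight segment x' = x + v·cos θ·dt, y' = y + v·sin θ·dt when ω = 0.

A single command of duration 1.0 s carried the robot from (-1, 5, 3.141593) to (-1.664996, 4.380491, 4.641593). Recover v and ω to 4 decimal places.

Δθ = 4.641593 − 3.141593 = 1.500000
ω = Δθ/dt = 1.500000/1.0 = 1.5000
R = Δx/(sin θ' − sin θ) = 0.6667
v = R·ω = 0.6667·1.5000 = 1.0000

v = 1.0000, ω = 1.5000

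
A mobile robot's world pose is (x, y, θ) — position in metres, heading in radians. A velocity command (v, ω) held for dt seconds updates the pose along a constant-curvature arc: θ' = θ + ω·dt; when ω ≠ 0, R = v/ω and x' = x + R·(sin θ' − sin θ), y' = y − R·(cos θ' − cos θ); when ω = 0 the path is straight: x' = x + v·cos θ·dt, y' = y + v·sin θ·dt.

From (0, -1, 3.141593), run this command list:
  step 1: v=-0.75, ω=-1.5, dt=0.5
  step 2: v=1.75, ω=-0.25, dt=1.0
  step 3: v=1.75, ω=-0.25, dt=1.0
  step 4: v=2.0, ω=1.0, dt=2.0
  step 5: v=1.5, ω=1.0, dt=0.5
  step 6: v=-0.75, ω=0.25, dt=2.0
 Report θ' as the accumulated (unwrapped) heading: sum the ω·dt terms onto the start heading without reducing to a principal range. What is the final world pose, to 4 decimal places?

(-5.0879, 3.4693, 4.8916)

step 1: θ'=2.3916 (R=0.5000) → pose (0.3408, -1.1342, 2.3916)
step 2: θ'=2.1416 (R=-7.0000) → pose (-0.7780, 0.2056, 2.1416)
step 3: θ'=1.8916 (R=-7.0000) → pose (-1.5306, 1.7804, 1.8916)
step 4: θ'=3.8916 (R=2.0000) → pose (-4.7918, 2.6131, 3.8916)
step 5: θ'=4.3916 (R=1.5000) → pose (-5.1929, 1.9886, 4.3916)
step 6: θ'=4.8916 (R=-3.0000) → pose (-5.0879, 3.4693, 4.8916)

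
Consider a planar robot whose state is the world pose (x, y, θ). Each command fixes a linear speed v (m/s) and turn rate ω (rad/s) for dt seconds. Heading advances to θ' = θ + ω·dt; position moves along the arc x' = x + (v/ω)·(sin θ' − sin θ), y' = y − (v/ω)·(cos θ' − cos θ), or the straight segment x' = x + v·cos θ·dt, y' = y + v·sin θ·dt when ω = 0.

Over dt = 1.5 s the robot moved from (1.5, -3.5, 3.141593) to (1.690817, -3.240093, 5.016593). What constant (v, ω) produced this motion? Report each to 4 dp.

v = -0.2500, ω = 1.2500

Δθ = 5.016593 − 3.141593 = 1.875000
ω = Δθ/dt = 1.875000/1.5 = 1.2500
R = −Δy/(cos θ' − cos θ) = -0.2000
v = R·ω = -0.2000·1.2500 = -0.2500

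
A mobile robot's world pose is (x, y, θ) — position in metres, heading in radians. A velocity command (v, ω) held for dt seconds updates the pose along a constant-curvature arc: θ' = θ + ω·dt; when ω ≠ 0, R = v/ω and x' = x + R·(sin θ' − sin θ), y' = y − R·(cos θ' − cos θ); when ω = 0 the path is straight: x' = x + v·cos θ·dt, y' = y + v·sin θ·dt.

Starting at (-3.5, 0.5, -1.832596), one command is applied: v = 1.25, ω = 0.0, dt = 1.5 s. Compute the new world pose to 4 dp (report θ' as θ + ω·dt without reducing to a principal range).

θ' = -1.8326 + 0.0·1.5 = -1.8326
ω = 0 → straight: x' = -3.5 + 1.25·cos(-1.8326)·1.5 = -3.9853
y' = 0.5 + 1.25·sin(-1.8326)·1.5 = -1.3111

(-3.9853, -1.3111, -1.8326)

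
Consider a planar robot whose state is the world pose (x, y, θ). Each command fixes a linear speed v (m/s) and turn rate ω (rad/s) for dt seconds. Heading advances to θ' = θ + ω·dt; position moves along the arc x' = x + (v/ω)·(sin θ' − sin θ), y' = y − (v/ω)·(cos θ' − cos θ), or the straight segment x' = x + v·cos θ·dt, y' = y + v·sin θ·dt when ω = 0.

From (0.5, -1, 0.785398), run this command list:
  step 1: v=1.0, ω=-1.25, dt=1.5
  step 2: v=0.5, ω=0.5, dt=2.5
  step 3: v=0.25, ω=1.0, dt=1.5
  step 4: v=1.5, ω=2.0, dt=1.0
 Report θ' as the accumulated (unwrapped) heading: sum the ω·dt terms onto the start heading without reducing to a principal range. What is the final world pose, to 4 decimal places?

step 1: θ'=-1.0896 (R=-0.8000) → pose (1.7748, -1.1954, -1.0896)
step 2: θ'=0.1604 (R=1.0000) → pose (2.8210, -1.7197, 0.1604)
step 3: θ'=1.6604 (R=0.2500) → pose (3.0301, -1.4506, 1.6604)
step 4: θ'=3.6604 (R=0.7500) → pose (1.9112, -0.8664, 3.6604)

(1.9112, -0.8664, 3.6604)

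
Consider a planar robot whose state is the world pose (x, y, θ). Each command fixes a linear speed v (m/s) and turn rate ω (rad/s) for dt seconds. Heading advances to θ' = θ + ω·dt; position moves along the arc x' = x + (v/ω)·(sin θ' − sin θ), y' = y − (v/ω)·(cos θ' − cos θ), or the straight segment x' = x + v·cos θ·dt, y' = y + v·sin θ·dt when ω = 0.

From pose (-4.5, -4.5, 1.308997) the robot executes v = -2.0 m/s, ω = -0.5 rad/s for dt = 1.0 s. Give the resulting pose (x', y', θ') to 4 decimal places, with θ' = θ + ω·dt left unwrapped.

θ' = 1.3090 + -0.5·1.0 = 0.8090
R = v/ω = -2.0/-0.5 = 4.0000
x' = -4.5 + 4.0000·(sin 0.8090 − sin 1.3090) = -5.4693
y' = -4.5 − 4.0000·(cos 0.8090 − cos 1.3090) = -6.2256

(-5.4693, -6.2256, 0.8090)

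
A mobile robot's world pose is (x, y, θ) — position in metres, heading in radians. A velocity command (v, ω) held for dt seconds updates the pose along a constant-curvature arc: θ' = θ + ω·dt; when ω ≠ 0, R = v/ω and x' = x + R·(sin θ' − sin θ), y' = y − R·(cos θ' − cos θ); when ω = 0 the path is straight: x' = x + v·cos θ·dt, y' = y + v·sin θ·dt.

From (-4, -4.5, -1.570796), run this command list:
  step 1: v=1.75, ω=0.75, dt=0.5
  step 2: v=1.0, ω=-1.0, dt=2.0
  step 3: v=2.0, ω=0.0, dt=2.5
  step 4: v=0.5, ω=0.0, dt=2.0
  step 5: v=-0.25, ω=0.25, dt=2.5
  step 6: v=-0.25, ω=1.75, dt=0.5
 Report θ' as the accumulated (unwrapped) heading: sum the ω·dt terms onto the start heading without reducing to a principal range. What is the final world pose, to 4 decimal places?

(-10.1547, -6.1349, -1.6958)

step 1: θ'=-1.1958 (R=2.3333) → pose (-3.8379, -5.3546, -1.1958)
step 2: θ'=-3.1958 (R=-1.0000) → pose (-4.8225, -6.7194, -3.1958)
step 3: θ'=-3.1958 (straight) → pose (-9.8152, -6.4486, -3.1958)
step 4: θ'=-3.1958 (straight) → pose (-10.8137, -6.3944, -3.1958)
step 5: θ'=-2.5708 (R=-1.0000) → pose (-10.2192, -6.2373, -2.5708)
step 6: θ'=-1.6958 (R=-0.1429) → pose (-10.1547, -6.1349, -1.6958)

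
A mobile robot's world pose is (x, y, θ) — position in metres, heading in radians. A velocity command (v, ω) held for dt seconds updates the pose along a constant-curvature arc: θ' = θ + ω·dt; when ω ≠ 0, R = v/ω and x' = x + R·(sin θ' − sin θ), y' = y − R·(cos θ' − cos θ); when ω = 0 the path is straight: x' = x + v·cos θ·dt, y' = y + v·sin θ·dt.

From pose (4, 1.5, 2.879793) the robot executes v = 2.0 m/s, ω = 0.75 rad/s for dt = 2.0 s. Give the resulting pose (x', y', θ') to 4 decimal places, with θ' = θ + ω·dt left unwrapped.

(0.7893, -0.2051, 4.3798)

θ' = 2.8798 + 0.75·2.0 = 4.3798
R = v/ω = 2.0/0.75 = 2.6667
x' = 4 + 2.6667·(sin 4.3798 − sin 2.8798) = 0.7893
y' = 1.5 − 2.6667·(cos 4.3798 − cos 2.8798) = -0.2051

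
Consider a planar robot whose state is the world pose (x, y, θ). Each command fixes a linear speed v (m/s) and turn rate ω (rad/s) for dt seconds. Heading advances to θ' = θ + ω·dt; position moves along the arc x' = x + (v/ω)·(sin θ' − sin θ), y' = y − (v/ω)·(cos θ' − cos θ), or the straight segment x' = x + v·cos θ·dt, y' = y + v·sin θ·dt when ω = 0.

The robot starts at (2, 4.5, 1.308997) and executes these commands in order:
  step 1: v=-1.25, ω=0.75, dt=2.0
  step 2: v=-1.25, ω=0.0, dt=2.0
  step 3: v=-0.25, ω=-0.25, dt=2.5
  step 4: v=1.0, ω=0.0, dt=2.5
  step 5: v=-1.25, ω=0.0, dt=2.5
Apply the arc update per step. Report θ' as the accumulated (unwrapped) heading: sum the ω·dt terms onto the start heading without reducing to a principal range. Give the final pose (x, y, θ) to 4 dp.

step 1: θ'=2.8090 (R=-1.6667) → pose (3.0657, 2.4933, 2.8090)
step 2: θ'=2.8090 (straight) → pose (5.4287, 1.6771, 2.8090)
step 3: θ'=2.1840 (R=1.0000) → pose (5.9200, 1.3074, 2.1840)
step 4: θ'=2.1840 (straight) → pose (4.4813, 3.3519, 2.1840)
step 5: θ'=2.1840 (straight) → pose (6.2797, 0.7962, 2.1840)

(6.2797, 0.7962, 2.1840)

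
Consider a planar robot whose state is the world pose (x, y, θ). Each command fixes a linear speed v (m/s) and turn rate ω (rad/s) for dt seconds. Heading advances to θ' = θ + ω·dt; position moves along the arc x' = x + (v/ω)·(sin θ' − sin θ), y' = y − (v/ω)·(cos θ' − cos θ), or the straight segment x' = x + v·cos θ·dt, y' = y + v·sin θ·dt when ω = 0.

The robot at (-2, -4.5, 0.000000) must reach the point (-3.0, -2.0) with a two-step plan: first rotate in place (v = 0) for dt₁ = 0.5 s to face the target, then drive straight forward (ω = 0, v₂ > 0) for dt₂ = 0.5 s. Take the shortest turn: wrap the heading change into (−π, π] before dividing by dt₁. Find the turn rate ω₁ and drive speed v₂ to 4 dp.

heading to target = atan2(-2−-4.5, -3−-2) = 1.9513
Δθ = wrap(1.9513 − 0.0000) = 1.9513; ω₁ = Δθ/dt₁ = 3.9026
distance = √((-3−-2)² + (-2−-4.5)²) = 2.6926; v₂ = distance/dt₂ = 5.3852

ω₁ = 3.9026, v₂ = 5.3852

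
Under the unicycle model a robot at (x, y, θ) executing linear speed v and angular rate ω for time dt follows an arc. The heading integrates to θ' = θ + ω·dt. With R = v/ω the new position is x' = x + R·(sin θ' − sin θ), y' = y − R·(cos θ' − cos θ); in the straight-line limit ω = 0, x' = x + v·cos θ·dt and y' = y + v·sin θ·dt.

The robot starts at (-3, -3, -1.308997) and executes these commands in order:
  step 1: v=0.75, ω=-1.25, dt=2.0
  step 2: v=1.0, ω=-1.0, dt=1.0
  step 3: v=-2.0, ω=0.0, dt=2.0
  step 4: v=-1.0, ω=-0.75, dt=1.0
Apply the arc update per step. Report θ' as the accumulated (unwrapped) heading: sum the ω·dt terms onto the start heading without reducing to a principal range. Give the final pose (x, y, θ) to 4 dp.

(-5.1569, -7.5961, -5.5590)

step 1: θ'=-3.8090 (R=-0.6000) → pose (-3.9509, -3.6265, -3.8090)
step 2: θ'=-4.8090 (R=-1.0000) → pose (-4.3273, -2.7447, -4.8090)
step 3: θ'=-4.8090 (straight) → pose (-4.7131, -6.7260, -4.8090)
step 4: θ'=-5.5590 (R=1.3333) → pose (-5.1569, -7.5961, -5.5590)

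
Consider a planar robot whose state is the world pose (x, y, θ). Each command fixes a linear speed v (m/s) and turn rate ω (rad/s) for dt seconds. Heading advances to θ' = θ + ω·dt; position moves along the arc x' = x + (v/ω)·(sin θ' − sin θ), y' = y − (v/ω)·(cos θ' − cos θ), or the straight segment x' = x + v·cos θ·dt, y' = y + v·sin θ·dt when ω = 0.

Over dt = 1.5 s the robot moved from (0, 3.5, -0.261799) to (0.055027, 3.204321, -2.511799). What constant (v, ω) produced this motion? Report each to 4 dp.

v = 0.2500, ω = -1.5000

Δθ = -2.511799 − -0.261799 = -2.250000
ω = Δθ/dt = -2.250000/1.5 = -1.5000
R = −Δy/(cos θ' − cos θ) = -0.1667
v = R·ω = -0.1667·-1.5000 = 0.2500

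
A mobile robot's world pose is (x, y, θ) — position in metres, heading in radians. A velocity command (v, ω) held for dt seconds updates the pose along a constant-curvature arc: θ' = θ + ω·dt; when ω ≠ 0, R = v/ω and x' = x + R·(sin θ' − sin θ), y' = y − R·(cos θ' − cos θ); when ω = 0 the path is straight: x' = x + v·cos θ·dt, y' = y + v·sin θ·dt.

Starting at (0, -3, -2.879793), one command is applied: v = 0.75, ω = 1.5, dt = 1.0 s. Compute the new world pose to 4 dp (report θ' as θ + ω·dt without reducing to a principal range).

θ' = -2.8798 + 1.5·1.0 = -1.3798
R = v/ω = 0.75/1.5 = 0.5000
x' = 0 + 0.5000·(sin -1.3798 − sin -2.8798) = -0.3615
y' = -3 − 0.5000·(cos -1.3798 − cos -2.8798) = -3.5779

(-0.3615, -3.5779, -1.3798)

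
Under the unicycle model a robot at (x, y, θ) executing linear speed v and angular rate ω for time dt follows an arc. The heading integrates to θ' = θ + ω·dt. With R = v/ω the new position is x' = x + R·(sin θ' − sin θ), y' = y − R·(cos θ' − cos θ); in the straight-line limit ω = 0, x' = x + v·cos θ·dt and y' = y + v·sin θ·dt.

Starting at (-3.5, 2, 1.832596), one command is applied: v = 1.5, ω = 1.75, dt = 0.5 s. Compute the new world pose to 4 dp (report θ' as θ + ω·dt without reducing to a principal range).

(-3.9675, 2.5558, 2.7076)

θ' = 1.8326 + 1.75·0.5 = 2.7076
R = v/ω = 1.5/1.75 = 0.8571
x' = -3.5 + 0.8571·(sin 2.7076 − sin 1.8326) = -3.9675
y' = 2 − 0.8571·(cos 2.7076 − cos 1.8326) = 2.5558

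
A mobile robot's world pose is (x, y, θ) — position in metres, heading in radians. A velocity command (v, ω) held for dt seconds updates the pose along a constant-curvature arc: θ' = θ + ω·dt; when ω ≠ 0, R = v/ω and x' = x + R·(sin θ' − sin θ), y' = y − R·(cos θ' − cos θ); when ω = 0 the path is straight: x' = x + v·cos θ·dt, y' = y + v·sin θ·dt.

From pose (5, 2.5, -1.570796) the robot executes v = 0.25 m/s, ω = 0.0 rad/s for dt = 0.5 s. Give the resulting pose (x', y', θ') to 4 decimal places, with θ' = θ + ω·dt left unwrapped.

(5.0000, 2.3750, -1.5708)

θ' = -1.5708 + 0.0·0.5 = -1.5708
ω = 0 → straight: x' = 5 + 0.25·cos(-1.5708)·0.5 = 5.0000
y' = 2.5 + 0.25·sin(-1.5708)·0.5 = 2.3750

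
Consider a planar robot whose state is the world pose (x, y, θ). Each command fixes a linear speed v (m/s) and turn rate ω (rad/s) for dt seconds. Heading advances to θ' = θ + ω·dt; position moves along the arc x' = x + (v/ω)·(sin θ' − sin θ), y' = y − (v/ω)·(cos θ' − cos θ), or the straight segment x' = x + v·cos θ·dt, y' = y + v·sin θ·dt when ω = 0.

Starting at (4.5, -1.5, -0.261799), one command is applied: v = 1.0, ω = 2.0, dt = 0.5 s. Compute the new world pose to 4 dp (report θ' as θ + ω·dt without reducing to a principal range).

(4.9659, -1.3869, 0.7382)

θ' = -0.2618 + 2.0·0.5 = 0.7382
R = v/ω = 1.0/2.0 = 0.5000
x' = 4.5 + 0.5000·(sin 0.7382 − sin -0.2618) = 4.9659
y' = -1.5 − 0.5000·(cos 0.7382 − cos -0.2618) = -1.3869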